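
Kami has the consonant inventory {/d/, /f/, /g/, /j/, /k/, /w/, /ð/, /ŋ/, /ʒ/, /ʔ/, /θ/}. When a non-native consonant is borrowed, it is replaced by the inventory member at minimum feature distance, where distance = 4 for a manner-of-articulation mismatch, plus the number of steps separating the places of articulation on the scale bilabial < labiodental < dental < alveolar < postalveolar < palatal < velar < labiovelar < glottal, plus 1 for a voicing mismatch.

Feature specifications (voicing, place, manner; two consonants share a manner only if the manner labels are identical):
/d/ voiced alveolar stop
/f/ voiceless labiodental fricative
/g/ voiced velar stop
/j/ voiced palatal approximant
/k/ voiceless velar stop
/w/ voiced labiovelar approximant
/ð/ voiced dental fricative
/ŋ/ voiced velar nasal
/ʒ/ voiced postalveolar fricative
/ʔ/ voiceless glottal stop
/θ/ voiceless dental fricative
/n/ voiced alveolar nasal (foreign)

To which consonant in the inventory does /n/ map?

ŋ

/ŋ/ is closest: same manner (nasal), place distance 3 (alveolar→velar), same voicing; total 3. Next closest is /d/ at distance 4.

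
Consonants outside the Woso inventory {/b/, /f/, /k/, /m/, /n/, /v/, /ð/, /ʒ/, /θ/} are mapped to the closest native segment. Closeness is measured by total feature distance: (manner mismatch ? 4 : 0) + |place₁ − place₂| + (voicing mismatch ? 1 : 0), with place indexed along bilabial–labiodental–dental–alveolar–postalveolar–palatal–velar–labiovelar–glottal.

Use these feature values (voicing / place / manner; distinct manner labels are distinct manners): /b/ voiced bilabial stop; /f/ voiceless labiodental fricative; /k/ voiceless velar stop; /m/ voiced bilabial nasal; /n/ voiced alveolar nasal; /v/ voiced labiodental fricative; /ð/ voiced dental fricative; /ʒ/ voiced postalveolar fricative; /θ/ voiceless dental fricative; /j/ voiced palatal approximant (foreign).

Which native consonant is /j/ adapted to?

/ʒ/ is closest: manner differs (approximant→fricative, +4), place distance 1 (palatal→postalveolar), same voicing; total 5. Next closest is /k/ at distance 6.

ʒ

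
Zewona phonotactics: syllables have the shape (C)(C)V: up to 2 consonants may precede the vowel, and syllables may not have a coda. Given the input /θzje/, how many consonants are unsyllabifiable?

1

The consonants /θ/ cannot be parsed into a legal (C)(C)V syllable (no codas are permitted; onsets may contain at most 2 consonants).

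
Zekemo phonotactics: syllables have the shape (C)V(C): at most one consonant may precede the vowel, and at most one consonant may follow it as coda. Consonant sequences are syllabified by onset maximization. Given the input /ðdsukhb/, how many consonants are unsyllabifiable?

Under (C)V(C), the unsyllabifiable consonants are /ð/, /d/, /h/, /b/ (at most one coda consonant is licensed; onsets are limited to one consonant).

4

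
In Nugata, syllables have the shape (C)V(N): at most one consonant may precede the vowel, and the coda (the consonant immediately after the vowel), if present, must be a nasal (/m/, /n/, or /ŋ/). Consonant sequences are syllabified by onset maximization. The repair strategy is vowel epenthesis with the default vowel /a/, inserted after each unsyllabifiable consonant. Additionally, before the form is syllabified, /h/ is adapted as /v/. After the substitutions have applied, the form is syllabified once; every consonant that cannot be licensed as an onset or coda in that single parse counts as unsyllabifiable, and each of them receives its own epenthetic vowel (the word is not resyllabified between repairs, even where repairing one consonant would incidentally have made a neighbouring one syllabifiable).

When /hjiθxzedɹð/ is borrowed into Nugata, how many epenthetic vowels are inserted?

After substitution the input is /vjiθxzedɹð/.
The unsyllabifiable consonants are /v/, /θ/, /x/, /d/, /ɹ/, /ð/; each receives one epenthetic vowel.

6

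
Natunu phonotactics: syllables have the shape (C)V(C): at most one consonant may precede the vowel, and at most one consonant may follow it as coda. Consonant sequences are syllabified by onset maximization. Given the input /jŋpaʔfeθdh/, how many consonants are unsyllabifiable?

Syllabifying with onset maximization leaves /j/, /ŋ/, /d/, /h/ stranded (at most one coda consonant is licensed; onsets are limited to one consonant).

4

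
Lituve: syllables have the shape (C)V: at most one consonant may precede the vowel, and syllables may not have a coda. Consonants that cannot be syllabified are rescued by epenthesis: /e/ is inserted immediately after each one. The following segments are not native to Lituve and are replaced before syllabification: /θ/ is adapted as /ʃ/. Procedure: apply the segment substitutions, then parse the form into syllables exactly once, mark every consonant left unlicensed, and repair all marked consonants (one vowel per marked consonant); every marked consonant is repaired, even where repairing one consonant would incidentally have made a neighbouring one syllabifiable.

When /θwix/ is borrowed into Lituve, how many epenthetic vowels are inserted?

2

After substitution the input is /ʃwix/.
The unsyllabifiable consonants are /ʃ/, /x/; each receives one epenthetic vowel.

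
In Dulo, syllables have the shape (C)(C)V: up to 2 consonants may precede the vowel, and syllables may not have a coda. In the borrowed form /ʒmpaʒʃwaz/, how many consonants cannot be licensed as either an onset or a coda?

3

Under (C)(C)V, the unsyllabifiable consonants are /ʒ/, /ʒ/, /z/ (no codas are permitted; onsets may contain at most 2 consonants).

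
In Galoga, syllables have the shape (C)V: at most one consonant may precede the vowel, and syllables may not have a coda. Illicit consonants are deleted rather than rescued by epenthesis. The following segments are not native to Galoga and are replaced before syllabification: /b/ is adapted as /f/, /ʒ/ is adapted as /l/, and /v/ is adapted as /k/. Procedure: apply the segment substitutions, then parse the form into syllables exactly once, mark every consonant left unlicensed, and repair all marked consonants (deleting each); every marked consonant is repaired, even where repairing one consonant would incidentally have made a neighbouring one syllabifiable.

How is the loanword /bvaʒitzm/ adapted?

Substitution: /b/ → /f/, /v/ → /k/, /ʒ/ → /l/, giving /fkalitzm/.
Syllabifying with onset maximization leaves /f/, /t/, /z/, /m/ stranded (no codas are permitted; onsets are limited to one consonant).
Each unlicensed consonant is deleted: /f/, /t/, /z/, /m/.

kali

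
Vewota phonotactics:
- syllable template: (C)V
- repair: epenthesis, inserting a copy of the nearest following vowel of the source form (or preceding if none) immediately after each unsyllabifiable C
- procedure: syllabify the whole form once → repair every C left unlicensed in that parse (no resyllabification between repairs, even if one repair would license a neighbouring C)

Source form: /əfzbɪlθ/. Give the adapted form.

əfɪzɪbɪlɪθɪ

Under (C)V, the unsyllabifiable consonants are /f/, /z/, /l/, /θ/ (no codas are permitted; onsets are limited to one consonant).
Epenthesis after each stranded consonant: /f/ → /fɪ/, /z/ → /zɪ/, /l/ → /lɪ/, /θ/ → /θɪ/.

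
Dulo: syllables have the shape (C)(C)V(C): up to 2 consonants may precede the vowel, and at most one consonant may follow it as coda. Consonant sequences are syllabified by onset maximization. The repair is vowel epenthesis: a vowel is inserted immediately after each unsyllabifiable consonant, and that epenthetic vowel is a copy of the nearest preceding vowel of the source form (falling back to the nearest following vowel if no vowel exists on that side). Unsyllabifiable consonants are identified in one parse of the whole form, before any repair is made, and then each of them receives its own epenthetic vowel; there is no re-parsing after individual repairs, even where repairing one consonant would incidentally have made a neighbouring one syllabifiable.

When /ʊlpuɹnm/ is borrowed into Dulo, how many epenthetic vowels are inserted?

2

The unsyllabifiable consonants are /n/, /m/; each receives one epenthetic vowel.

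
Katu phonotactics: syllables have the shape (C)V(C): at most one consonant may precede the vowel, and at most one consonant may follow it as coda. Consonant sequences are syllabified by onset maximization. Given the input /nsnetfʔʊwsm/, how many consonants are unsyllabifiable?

5

Syllabifying with onset maximization leaves /n/, /s/, /f/, /s/, /m/ stranded (at most one coda consonant is licensed; onsets are limited to one consonant).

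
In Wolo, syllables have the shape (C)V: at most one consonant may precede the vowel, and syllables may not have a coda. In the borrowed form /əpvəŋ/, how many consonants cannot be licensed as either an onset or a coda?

2

The consonants /p/, /ŋ/ cannot be parsed into a legal (C)V syllable (no codas are permitted; onsets are limited to one consonant).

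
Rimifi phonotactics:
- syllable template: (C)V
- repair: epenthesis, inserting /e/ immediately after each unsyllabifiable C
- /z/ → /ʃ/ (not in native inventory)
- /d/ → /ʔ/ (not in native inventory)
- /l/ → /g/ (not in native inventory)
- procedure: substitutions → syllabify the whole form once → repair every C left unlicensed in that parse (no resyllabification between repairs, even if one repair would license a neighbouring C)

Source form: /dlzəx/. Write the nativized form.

ʔegeʃəxe

Substitution: /d/ → /ʔ/, /l/ → /g/, /z/ → /ʃ/, giving /ʔgʃəx/.
Under (C)V, the unsyllabifiable consonants are /ʔ/, /g/, /x/ (no codas are permitted; onsets are limited to one consonant).
Inserting the epenthetic vowel yields /ʔ/ → /ʔe/, /g/ → /ge/, /x/ → /xe/.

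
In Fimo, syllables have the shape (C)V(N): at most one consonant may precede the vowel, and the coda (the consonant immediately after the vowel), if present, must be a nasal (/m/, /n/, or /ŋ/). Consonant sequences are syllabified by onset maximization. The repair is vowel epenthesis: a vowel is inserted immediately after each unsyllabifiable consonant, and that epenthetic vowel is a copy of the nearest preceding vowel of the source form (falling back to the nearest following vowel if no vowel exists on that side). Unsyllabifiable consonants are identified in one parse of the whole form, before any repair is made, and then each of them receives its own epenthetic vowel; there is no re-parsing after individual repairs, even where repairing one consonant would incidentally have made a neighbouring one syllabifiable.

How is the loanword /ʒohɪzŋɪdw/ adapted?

ʒohɪzɪŋɪdɪwɪ

The consonants /z/, /d/, /w/ cannot be parsed into a legal (C)V(N) syllable (only a nasal (/m/, /n/, or /ŋ/) is licensed in coda position; onsets are limited to one consonant).
Each unlicensed consonant becomes the onset of a new syllable: /z/ → /zɪ/, /d/ → /dɪ/, /w/ → /wɪ/.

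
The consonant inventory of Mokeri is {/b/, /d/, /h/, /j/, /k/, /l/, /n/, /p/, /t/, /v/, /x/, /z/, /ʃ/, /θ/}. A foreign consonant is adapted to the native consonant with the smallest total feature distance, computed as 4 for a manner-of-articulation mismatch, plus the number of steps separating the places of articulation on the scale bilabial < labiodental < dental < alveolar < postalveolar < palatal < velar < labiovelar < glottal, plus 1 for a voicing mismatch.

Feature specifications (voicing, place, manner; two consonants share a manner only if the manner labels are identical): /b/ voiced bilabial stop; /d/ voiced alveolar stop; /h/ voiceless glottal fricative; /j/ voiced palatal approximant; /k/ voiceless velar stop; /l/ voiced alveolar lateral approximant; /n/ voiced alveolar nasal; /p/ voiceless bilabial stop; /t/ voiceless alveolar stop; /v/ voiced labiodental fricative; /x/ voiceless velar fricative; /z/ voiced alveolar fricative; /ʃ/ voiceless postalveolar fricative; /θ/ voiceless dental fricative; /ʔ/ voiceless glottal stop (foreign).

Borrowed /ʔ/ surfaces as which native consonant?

k

/k/ is closest: same manner (stop), place distance 2 (glottal→velar), same voicing; total 2. Next closest is /h/ at distance 4.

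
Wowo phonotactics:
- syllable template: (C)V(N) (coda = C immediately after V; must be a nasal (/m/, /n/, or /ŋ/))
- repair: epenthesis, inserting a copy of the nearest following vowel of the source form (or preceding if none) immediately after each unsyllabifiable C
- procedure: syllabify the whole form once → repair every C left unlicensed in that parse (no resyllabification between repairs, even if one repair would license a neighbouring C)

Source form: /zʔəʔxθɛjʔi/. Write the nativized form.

zəʔəʔɛxɛθɛjiʔi

The consonants /z/, /ʔ/, /x/, /j/ cannot be parsed into a legal (C)V(N) syllable (only a nasal (/m/, /n/, or /ŋ/) is licensed in coda position; onsets are limited to one consonant).
Inserting the epenthetic vowel yields /z/ → /zə/, /ʔ/ → /ʔɛ/, /x/ → /xɛ/, /j/ → /ji/.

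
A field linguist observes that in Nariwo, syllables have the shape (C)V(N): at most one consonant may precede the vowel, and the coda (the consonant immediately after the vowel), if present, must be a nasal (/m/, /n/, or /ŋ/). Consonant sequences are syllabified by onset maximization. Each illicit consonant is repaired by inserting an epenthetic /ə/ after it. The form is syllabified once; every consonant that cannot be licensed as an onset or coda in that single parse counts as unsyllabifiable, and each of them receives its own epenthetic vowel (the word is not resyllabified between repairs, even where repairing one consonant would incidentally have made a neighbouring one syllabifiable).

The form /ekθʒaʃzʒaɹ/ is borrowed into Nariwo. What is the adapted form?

ekəθəʒaʃəzəʒaɹə

The consonants /k/, /θ/, /ʃ/, /z/, /ɹ/ cannot be parsed into a legal (C)V(N) syllable (only a nasal (/m/, /n/, or /ŋ/) is licensed in coda position; onsets are limited to one consonant).
Each unlicensed consonant becomes the onset of a new syllable: /k/ → /kə/, /θ/ → /θə/, /ʃ/ → /ʃə/, /z/ → /zə/, /ɹ/ → /ɹə/.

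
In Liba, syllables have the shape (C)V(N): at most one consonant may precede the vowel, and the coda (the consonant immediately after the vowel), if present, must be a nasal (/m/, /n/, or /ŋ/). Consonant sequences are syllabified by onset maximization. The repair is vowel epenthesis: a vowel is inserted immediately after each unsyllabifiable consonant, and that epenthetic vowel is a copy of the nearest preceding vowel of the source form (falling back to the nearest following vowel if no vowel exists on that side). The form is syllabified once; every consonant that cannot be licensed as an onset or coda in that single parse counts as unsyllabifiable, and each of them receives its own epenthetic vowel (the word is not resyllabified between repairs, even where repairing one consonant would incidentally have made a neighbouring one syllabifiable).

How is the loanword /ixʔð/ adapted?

ixiʔiði

Under (C)V(N), the unsyllabifiable consonants are /x/, /ʔ/, /ð/ (only a nasal (/m/, /n/, or /ŋ/) is licensed in coda position; onsets are limited to one consonant).
Inserting the epenthetic vowel yields /x/ → /xi/, /ʔ/ → /ʔi/, /ð/ → /ði/.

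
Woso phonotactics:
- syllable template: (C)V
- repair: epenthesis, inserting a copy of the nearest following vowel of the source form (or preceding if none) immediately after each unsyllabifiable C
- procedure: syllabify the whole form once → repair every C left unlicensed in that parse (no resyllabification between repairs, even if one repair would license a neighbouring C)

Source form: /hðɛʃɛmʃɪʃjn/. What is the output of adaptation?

Syllabifying with onset maximization leaves /h/, /m/, /ʃ/, /j/, /n/ stranded (no codas are permitted; onsets are limited to one consonant).
Epenthesis after each stranded consonant: /h/ → /hɛ/, /m/ → /mɪ/, /ʃ/ → /ʃɪ/, /j/ → /jɪ/, /n/ → /nɪ/.

hɛðɛʃɛmɪʃɪʃɪjɪnɪ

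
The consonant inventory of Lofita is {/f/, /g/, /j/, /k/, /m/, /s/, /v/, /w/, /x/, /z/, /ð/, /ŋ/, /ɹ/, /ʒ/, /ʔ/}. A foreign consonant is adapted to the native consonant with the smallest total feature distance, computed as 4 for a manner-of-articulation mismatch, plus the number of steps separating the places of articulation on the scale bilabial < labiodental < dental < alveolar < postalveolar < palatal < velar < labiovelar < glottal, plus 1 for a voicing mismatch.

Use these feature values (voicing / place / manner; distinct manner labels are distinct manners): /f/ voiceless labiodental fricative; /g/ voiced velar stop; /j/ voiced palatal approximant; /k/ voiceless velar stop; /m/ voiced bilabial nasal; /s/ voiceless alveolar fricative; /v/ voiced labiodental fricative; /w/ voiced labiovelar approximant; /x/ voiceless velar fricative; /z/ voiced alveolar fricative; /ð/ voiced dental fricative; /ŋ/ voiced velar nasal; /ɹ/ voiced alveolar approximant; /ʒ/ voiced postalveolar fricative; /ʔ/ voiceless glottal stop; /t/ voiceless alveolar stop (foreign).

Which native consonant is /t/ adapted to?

/k/ is closest: same manner (stop), place distance 3 (alveolar→velar), same voicing; total 3. Next closest is /g/ at distance 4.

k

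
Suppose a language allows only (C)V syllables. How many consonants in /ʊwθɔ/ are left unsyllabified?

Under (C)V, the unsyllabifiable consonants are /w/ (no codas are permitted; onsets are limited to one consonant).

1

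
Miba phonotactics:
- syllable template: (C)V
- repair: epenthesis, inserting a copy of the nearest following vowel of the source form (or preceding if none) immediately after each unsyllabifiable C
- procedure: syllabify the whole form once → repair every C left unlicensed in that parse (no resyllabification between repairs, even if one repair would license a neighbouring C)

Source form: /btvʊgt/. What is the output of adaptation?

bʊtʊvʊgʊtʊ

The consonants /b/, /t/, /g/, /t/ cannot be parsed into a legal (C)V syllable (no codas are permitted; onsets are limited to one consonant).
Epenthesis after each stranded consonant: /b/ → /bʊ/, /t/ → /tʊ/, /g/ → /gʊ/, /t/ → /tʊ/.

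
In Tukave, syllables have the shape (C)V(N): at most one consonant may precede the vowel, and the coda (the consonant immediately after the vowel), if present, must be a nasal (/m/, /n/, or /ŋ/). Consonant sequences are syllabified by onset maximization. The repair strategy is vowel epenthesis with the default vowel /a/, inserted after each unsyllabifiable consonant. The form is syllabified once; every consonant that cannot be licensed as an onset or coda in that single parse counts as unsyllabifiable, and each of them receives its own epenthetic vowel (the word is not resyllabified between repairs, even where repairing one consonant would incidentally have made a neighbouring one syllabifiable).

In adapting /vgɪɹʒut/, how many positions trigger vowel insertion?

3

The unsyllabifiable consonants are /v/, /ɹ/, /t/; each receives one epenthetic vowel.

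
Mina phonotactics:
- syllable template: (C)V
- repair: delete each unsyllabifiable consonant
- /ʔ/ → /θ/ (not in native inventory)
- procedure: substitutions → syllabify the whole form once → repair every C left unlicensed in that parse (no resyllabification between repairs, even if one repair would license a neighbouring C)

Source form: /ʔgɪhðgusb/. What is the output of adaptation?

Substitution: /ʔ/ → /θ/, giving /θgɪhðgusb/.
Under (C)V, the unsyllabifiable consonants are /θ/, /h/, /ð/, /s/, /b/ (no codas are permitted; onsets are limited to one consonant).
Each unlicensed consonant is deleted: /θ/, /h/, /ð/, /s/, /b/.

gɪgu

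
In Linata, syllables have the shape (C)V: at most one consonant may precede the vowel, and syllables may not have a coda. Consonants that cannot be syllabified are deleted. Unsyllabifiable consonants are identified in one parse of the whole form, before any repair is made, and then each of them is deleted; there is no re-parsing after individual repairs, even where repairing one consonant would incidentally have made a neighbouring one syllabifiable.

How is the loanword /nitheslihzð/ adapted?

The consonants /t/, /s/, /h/, /z/, /ð/ cannot be parsed into a legal (C)V syllable (no codas are permitted; onsets are limited to one consonant).
Each unlicensed consonant is deleted: /t/, /s/, /h/, /z/, /ð/.

niheli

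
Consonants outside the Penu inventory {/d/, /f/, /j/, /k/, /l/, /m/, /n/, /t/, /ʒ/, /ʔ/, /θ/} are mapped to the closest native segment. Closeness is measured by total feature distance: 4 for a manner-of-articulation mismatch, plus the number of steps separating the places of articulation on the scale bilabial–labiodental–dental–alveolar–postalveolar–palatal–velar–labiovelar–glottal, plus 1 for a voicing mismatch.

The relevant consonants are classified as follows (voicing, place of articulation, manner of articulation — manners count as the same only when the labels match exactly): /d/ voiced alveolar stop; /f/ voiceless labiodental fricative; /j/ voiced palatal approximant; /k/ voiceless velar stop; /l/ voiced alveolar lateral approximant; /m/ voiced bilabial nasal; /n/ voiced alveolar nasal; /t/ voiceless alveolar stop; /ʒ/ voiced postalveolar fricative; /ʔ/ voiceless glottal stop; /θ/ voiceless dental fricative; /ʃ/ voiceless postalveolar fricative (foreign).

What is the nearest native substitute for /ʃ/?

/ʒ/ is closest: same manner (fricative), place distance 0 (postalveolar→postalveolar), voicing differs (+1); total 1. Next closest is /θ/ at distance 2.

ʒ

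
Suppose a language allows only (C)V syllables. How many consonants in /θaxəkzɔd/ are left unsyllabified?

2

Under (C)V, the unsyllabifiable consonants are /k/, /d/ (no codas are permitted; onsets are limited to one consonant).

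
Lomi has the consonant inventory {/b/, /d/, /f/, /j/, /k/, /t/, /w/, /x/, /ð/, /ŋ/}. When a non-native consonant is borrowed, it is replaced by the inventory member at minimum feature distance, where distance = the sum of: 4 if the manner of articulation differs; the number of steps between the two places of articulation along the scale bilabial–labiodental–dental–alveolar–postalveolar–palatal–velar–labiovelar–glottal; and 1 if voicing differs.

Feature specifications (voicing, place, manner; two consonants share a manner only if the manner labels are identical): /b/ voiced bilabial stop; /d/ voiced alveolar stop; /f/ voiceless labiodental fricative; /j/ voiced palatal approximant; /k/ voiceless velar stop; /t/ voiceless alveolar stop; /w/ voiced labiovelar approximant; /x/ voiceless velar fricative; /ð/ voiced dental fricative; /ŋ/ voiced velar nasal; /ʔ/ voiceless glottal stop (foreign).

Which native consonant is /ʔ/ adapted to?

/k/ is closest: same manner (stop), place distance 2 (glottal→velar), same voicing; total 2. Next closest is /t/ at distance 5.

k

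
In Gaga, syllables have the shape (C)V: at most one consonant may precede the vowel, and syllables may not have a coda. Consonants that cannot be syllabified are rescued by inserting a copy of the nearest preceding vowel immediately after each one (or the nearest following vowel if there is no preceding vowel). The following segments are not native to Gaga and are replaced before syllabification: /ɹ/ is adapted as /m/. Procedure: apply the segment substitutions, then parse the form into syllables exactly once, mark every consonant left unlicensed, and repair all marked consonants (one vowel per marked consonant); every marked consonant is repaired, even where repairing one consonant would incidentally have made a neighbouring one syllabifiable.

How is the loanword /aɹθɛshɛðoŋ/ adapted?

Substitution: /ɹ/ → /m/, giving /amθɛshɛðoŋ/.
Under (C)V, the unsyllabifiable consonants are /m/, /s/, /ŋ/ (no codas are permitted; onsets are limited to one consonant).
Epenthesis after each stranded consonant: /m/ → /ma/, /s/ → /sɛ/, /ŋ/ → /ŋo/.

amaθɛsɛhɛðoŋo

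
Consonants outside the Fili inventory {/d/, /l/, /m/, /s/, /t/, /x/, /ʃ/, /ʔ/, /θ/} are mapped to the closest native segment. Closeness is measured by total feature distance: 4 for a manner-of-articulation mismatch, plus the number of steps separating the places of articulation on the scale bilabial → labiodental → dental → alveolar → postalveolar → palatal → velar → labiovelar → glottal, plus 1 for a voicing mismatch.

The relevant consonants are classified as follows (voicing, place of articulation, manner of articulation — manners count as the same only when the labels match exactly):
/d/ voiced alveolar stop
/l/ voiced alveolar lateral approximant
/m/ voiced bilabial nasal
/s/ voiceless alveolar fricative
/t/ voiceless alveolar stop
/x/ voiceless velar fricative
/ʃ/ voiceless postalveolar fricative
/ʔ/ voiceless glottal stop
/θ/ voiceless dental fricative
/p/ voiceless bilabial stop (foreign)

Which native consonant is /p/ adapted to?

t

/t/ is closest: same manner (stop), place distance 3 (bilabial→alveolar), same voicing; total 3. Next closest is /d/ at distance 4.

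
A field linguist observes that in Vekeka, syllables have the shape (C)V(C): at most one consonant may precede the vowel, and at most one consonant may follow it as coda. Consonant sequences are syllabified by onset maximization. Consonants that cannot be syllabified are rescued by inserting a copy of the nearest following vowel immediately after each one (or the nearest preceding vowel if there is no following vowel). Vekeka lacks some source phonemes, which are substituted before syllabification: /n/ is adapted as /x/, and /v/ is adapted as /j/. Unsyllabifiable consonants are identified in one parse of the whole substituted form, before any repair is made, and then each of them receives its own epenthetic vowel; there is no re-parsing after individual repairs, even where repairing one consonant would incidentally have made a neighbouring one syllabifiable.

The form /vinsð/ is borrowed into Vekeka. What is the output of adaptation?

jixsiði

Substitution: /v/ → /j/, /n/ → /x/, giving /jixsð/.
Under (C)V(C), the unsyllabifiable consonants are /s/, /ð/ (at most one coda consonant is licensed; onsets are limited to one consonant).
Each unlicensed consonant becomes the onset of a new syllable: /s/ → /si/, /ð/ → /ði/.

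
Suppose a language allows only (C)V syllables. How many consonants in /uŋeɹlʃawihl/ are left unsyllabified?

4

The consonants /ɹ/, /l/, /h/, /l/ cannot be parsed into a legal (C)V syllable (no codas are permitted; onsets are limited to one consonant).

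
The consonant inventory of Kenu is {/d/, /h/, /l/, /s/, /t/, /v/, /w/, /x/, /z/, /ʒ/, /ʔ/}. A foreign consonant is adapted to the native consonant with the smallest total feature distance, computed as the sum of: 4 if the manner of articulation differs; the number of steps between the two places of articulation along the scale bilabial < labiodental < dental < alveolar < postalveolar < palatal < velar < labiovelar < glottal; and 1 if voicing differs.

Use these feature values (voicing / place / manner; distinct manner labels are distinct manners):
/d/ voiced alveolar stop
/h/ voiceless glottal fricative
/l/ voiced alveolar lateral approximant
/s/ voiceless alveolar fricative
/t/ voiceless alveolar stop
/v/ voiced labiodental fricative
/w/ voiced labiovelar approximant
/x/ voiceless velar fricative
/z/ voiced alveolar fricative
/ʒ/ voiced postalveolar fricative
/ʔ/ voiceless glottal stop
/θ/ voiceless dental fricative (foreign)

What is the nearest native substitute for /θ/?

/s/ is closest: same manner (fricative), place distance 1 (dental→alveolar), same voicing; total 1. Next closest is /v/ at distance 2.

s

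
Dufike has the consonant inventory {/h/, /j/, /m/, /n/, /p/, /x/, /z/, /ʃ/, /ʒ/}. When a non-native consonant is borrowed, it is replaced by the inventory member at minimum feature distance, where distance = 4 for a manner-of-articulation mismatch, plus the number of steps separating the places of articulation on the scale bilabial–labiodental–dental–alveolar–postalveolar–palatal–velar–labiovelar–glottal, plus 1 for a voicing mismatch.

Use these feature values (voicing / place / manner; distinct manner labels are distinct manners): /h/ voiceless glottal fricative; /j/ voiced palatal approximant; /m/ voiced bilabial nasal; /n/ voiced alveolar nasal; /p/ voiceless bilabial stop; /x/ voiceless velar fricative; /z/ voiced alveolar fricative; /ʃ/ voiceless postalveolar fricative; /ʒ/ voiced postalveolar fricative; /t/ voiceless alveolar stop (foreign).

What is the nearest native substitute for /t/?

/p/ is closest: same manner (stop), place distance 3 (alveolar→bilabial), same voicing; total 3. Next closest is /n/ at distance 5.

p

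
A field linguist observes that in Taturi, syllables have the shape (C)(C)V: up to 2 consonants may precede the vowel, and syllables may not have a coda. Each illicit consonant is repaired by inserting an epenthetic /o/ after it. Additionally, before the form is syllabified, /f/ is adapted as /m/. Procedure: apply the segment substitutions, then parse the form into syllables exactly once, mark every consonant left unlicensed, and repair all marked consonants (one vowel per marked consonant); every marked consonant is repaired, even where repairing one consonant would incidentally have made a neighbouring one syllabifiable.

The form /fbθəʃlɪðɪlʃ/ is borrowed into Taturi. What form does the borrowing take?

mobθəʃlɪðɪloʃo

Substitution: /f/ → /m/, giving /mbθəʃlɪðɪlʃ/.
Under (C)(C)V, the unsyllabifiable consonants are /m/, /l/, /ʃ/ (no codas are permitted; onsets may contain at most 2 consonants).
Inserting the epenthetic vowel yields /m/ → /mo/, /l/ → /lo/, /ʃ/ → /ʃo/.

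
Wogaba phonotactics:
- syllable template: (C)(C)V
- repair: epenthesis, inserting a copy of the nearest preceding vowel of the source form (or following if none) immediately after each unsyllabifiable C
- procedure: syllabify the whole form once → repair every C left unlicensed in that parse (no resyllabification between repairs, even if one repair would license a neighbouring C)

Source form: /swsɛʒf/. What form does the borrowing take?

sɛwsɛʒɛfɛ

Under (C)(C)V, the unsyllabifiable consonants are /s/, /ʒ/, /f/ (no codas are permitted; onsets may contain at most 2 consonants).
Epenthesis after each stranded consonant: /s/ → /sɛ/, /ʒ/ → /ʒɛ/, /f/ → /fɛ/.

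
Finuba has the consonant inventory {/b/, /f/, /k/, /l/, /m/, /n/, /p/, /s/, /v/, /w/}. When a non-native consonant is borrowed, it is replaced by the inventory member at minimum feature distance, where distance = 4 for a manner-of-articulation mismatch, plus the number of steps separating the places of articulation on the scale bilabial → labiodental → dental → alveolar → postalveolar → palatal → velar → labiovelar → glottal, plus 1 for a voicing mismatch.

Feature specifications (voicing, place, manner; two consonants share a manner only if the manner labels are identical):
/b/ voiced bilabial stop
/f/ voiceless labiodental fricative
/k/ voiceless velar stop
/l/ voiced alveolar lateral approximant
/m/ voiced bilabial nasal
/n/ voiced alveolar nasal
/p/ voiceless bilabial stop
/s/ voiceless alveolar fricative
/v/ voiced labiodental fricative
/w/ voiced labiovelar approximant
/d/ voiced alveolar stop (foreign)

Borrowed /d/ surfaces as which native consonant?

/b/ is closest: same manner (stop), place distance 3 (alveolar→bilabial), same voicing; total 3. Next closest is /k/ at distance 4.

b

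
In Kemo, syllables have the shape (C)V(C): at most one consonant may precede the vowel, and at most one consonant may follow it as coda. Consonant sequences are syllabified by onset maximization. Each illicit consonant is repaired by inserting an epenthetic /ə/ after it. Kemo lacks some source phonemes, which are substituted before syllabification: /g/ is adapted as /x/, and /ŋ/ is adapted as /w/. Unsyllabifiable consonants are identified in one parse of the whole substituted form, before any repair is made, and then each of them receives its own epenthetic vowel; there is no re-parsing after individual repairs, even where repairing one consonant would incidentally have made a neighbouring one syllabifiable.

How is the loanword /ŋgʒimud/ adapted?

wəxəʒimud

Substitution: /ŋ/ → /w/, /g/ → /x/, giving /wxʒimud/.
The consonants /w/, /x/ cannot be parsed into a legal (C)V(C) syllable (at most one coda consonant is licensed; onsets are limited to one consonant).
Inserting the epenthetic vowel yields /w/ → /wə/, /x/ → /xə/.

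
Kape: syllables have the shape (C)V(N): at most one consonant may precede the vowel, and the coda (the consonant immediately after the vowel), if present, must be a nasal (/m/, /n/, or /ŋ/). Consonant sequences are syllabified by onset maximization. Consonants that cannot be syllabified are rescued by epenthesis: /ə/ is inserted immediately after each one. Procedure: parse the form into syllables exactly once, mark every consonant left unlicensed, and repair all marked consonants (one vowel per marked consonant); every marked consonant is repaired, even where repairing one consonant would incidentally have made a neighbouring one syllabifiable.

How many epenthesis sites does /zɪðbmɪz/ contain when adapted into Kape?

The unsyllabifiable consonants are /ð/, /b/, /z/; each receives one epenthetic vowel.

3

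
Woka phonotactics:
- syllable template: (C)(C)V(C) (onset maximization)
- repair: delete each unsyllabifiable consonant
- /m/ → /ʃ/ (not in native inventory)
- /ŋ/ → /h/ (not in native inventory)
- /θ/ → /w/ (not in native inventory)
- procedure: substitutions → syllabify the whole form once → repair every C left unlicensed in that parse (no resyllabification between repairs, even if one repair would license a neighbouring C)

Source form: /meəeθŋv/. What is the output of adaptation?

ʃeəew

Substitution: /m/ → /ʃ/, /θ/ → /w/, /ŋ/ → /h/, giving /ʃeəewhv/.
Syllabifying with onset maximization leaves /h/, /v/ stranded (at most one coda consonant is licensed; onsets may contain at most 2 consonants).
Deleting the stranded consonants removes /h/, /v/.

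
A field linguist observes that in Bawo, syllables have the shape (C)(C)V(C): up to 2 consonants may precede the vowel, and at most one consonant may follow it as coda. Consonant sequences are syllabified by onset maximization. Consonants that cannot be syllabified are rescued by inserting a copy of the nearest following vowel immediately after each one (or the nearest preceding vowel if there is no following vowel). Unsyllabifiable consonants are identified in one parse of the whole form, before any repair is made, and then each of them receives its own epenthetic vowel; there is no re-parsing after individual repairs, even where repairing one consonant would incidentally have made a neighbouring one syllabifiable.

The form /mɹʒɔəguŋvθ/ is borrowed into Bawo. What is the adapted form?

mɔɹʒɔəguŋvuθu

Under (C)(C)V(C), the unsyllabifiable consonants are /m/, /v/, /θ/ (at most one coda consonant is licensed; onsets may contain at most 2 consonants).
Each unlicensed consonant becomes the onset of a new syllable: /m/ → /mɔ/, /v/ → /vu/, /θ/ → /θu/.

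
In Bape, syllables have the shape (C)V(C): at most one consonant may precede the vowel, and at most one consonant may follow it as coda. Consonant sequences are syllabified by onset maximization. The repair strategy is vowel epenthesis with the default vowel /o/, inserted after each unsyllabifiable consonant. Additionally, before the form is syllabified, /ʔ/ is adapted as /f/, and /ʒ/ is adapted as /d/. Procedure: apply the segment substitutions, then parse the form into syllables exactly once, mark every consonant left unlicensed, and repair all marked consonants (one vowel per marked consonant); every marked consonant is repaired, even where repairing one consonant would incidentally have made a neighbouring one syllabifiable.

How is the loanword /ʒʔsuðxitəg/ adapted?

Substitution: /ʒ/ → /d/, /ʔ/ → /f/, giving /dfsuðxitəg/.
The consonants /d/, /f/ cannot be parsed into a legal (C)V(C) syllable (at most one coda consonant is licensed; onsets are limited to one consonant).
Epenthesis after each stranded consonant: /d/ → /do/, /f/ → /fo/.

dofosuðxitəg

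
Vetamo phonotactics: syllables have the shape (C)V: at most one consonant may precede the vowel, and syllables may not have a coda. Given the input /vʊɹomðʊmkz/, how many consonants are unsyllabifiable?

4

Syllabifying with onset maximization leaves /m/, /m/, /k/, /z/ stranded (no codas are permitted; onsets are limited to one consonant).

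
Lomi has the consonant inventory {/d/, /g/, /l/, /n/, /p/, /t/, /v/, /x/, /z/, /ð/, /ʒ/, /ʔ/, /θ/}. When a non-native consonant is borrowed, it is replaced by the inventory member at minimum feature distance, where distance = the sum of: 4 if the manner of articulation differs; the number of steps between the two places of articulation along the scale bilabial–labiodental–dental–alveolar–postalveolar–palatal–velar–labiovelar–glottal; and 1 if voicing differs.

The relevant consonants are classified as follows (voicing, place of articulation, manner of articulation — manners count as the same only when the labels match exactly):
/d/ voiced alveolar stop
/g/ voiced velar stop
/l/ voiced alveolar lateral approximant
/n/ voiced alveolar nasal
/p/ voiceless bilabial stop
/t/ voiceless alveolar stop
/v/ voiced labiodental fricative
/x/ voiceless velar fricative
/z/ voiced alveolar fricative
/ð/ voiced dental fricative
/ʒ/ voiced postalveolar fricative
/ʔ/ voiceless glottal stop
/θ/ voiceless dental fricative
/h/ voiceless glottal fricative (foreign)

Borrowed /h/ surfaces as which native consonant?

x

/x/ is closest: same manner (fricative), place distance 2 (glottal→velar), same voicing; total 2. Next closest is /ʔ/ at distance 4.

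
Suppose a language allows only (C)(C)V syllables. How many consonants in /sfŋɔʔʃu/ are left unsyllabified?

Under (C)(C)V, the unsyllabifiable consonants are /s/ (no codas are permitted; onsets may contain at most 2 consonants).

1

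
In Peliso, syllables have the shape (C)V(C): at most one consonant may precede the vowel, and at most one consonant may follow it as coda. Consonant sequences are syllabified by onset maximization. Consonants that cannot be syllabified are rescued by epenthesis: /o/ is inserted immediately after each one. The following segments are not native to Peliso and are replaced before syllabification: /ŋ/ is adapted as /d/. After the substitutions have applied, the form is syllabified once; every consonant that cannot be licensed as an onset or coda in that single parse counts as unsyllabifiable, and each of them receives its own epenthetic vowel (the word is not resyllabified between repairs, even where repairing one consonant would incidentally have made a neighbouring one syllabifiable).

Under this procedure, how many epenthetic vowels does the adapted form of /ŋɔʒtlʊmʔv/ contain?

After substitution the input is /dɔʒtlʊmʔv/.
The unsyllabifiable consonants are /t/, /ʔ/, /v/; each receives one epenthetic vowel.

3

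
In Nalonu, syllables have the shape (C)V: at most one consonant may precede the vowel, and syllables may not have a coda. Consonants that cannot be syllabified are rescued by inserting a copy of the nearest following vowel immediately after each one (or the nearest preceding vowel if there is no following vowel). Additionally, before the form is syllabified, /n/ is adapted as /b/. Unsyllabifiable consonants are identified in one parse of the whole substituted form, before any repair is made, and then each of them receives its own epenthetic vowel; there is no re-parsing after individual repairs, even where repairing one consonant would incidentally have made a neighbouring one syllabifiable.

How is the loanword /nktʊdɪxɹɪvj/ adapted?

bʊkʊtʊdɪxɪɹɪvɪjɪ

Substitution: /n/ → /b/, giving /bktʊdɪxɹɪvj/.
Syllabifying with onset maximization leaves /b/, /k/, /x/, /v/, /j/ stranded (no codas are permitted; onsets are limited to one consonant).
Epenthesis after each stranded consonant: /b/ → /bʊ/, /k/ → /kʊ/, /x/ → /xɪ/, /v/ → /vɪ/, /j/ → /jɪ/.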